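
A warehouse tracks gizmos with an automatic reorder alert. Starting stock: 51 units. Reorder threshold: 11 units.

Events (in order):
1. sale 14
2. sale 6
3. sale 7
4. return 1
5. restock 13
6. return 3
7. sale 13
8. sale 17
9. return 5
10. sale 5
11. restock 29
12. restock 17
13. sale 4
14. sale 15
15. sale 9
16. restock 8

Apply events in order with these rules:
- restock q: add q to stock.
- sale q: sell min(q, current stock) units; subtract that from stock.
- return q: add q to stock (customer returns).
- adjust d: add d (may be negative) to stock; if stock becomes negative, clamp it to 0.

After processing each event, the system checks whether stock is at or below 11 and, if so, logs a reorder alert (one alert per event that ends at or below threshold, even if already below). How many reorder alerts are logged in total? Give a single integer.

Answer: 2

Derivation:
Processing events:
Start: stock = 51
  Event 1 (sale 14): sell min(14,51)=14. stock: 51 - 14 = 37. total_sold = 14
  Event 2 (sale 6): sell min(6,37)=6. stock: 37 - 6 = 31. total_sold = 20
  Event 3 (sale 7): sell min(7,31)=7. stock: 31 - 7 = 24. total_sold = 27
  Event 4 (return 1): 24 + 1 = 25
  Event 5 (restock 13): 25 + 13 = 38
  Event 6 (return 3): 38 + 3 = 41
  Event 7 (sale 13): sell min(13,41)=13. stock: 41 - 13 = 28. total_sold = 40
  Event 8 (sale 17): sell min(17,28)=17. stock: 28 - 17 = 11. total_sold = 57
  Event 9 (return 5): 11 + 5 = 16
  Event 10 (sale 5): sell min(5,16)=5. stock: 16 - 5 = 11. total_sold = 62
  Event 11 (restock 29): 11 + 29 = 40
  Event 12 (restock 17): 40 + 17 = 57
  Event 13 (sale 4): sell min(4,57)=4. stock: 57 - 4 = 53. total_sold = 66
  Event 14 (sale 15): sell min(15,53)=15. stock: 53 - 15 = 38. total_sold = 81
  Event 15 (sale 9): sell min(9,38)=9. stock: 38 - 9 = 29. total_sold = 90
  Event 16 (restock 8): 29 + 8 = 37
Final: stock = 37, total_sold = 90

Checking against threshold 11:
  After event 1: stock=37 > 11
  After event 2: stock=31 > 11
  After event 3: stock=24 > 11
  After event 4: stock=25 > 11
  After event 5: stock=38 > 11
  After event 6: stock=41 > 11
  After event 7: stock=28 > 11
  After event 8: stock=11 <= 11 -> ALERT
  After event 9: stock=16 > 11
  After event 10: stock=11 <= 11 -> ALERT
  After event 11: stock=40 > 11
  After event 12: stock=57 > 11
  After event 13: stock=53 > 11
  After event 14: stock=38 > 11
  After event 15: stock=29 > 11
  After event 16: stock=37 > 11
Alert events: [8, 10]. Count = 2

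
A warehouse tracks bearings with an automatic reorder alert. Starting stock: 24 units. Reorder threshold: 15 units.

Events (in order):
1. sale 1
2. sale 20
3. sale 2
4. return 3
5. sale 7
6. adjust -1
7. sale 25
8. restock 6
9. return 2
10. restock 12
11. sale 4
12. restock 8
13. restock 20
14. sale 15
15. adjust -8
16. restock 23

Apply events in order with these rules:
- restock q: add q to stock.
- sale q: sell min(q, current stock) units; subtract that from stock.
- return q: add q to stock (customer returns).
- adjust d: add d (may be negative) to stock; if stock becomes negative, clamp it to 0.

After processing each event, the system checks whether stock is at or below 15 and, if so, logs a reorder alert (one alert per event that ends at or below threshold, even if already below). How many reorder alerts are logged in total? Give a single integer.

Answer: 8

Derivation:
Processing events:
Start: stock = 24
  Event 1 (sale 1): sell min(1,24)=1. stock: 24 - 1 = 23. total_sold = 1
  Event 2 (sale 20): sell min(20,23)=20. stock: 23 - 20 = 3. total_sold = 21
  Event 3 (sale 2): sell min(2,3)=2. stock: 3 - 2 = 1. total_sold = 23
  Event 4 (return 3): 1 + 3 = 4
  Event 5 (sale 7): sell min(7,4)=4. stock: 4 - 4 = 0. total_sold = 27
  Event 6 (adjust -1): 0 + -1 = 0 (clamped to 0)
  Event 7 (sale 25): sell min(25,0)=0. stock: 0 - 0 = 0. total_sold = 27
  Event 8 (restock 6): 0 + 6 = 6
  Event 9 (return 2): 6 + 2 = 8
  Event 10 (restock 12): 8 + 12 = 20
  Event 11 (sale 4): sell min(4,20)=4. stock: 20 - 4 = 16. total_sold = 31
  Event 12 (restock 8): 16 + 8 = 24
  Event 13 (restock 20): 24 + 20 = 44
  Event 14 (sale 15): sell min(15,44)=15. stock: 44 - 15 = 29. total_sold = 46
  Event 15 (adjust -8): 29 + -8 = 21
  Event 16 (restock 23): 21 + 23 = 44
Final: stock = 44, total_sold = 46

Checking against threshold 15:
  After event 1: stock=23 > 15
  After event 2: stock=3 <= 15 -> ALERT
  After event 3: stock=1 <= 15 -> ALERT
  After event 4: stock=4 <= 15 -> ALERT
  After event 5: stock=0 <= 15 -> ALERT
  After event 6: stock=0 <= 15 -> ALERT
  After event 7: stock=0 <= 15 -> ALERT
  After event 8: stock=6 <= 15 -> ALERT
  After event 9: stock=8 <= 15 -> ALERT
  After event 10: stock=20 > 15
  After event 11: stock=16 > 15
  After event 12: stock=24 > 15
  After event 13: stock=44 > 15
  After event 14: stock=29 > 15
  After event 15: stock=21 > 15
  After event 16: stock=44 > 15
Alert events: [2, 3, 4, 5, 6, 7, 8, 9]. Count = 8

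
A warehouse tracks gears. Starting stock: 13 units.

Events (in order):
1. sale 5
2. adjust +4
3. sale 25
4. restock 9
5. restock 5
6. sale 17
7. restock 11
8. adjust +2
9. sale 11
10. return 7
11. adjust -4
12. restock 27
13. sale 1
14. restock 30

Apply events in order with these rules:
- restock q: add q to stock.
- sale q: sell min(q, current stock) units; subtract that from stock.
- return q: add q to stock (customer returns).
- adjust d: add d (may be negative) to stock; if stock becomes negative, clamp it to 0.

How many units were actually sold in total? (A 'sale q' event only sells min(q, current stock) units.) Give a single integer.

Processing events:
Start: stock = 13
  Event 1 (sale 5): sell min(5,13)=5. stock: 13 - 5 = 8. total_sold = 5
  Event 2 (adjust +4): 8 + 4 = 12
  Event 3 (sale 25): sell min(25,12)=12. stock: 12 - 12 = 0. total_sold = 17
  Event 4 (restock 9): 0 + 9 = 9
  Event 5 (restock 5): 9 + 5 = 14
  Event 6 (sale 17): sell min(17,14)=14. stock: 14 - 14 = 0. total_sold = 31
  Event 7 (restock 11): 0 + 11 = 11
  Event 8 (adjust +2): 11 + 2 = 13
  Event 9 (sale 11): sell min(11,13)=11. stock: 13 - 11 = 2. total_sold = 42
  Event 10 (return 7): 2 + 7 = 9
  Event 11 (adjust -4): 9 + -4 = 5
  Event 12 (restock 27): 5 + 27 = 32
  Event 13 (sale 1): sell min(1,32)=1. stock: 32 - 1 = 31. total_sold = 43
  Event 14 (restock 30): 31 + 30 = 61
Final: stock = 61, total_sold = 43

Answer: 43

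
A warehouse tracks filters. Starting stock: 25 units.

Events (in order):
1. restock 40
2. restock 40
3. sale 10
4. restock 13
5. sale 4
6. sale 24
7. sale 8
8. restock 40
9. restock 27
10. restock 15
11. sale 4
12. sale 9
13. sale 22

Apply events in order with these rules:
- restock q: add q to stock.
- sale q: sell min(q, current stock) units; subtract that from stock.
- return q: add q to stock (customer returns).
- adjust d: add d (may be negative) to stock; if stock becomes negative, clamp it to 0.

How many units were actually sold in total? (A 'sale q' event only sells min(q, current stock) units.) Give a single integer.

Processing events:
Start: stock = 25
  Event 1 (restock 40): 25 + 40 = 65
  Event 2 (restock 40): 65 + 40 = 105
  Event 3 (sale 10): sell min(10,105)=10. stock: 105 - 10 = 95. total_sold = 10
  Event 4 (restock 13): 95 + 13 = 108
  Event 5 (sale 4): sell min(4,108)=4. stock: 108 - 4 = 104. total_sold = 14
  Event 6 (sale 24): sell min(24,104)=24. stock: 104 - 24 = 80. total_sold = 38
  Event 7 (sale 8): sell min(8,80)=8. stock: 80 - 8 = 72. total_sold = 46
  Event 8 (restock 40): 72 + 40 = 112
  Event 9 (restock 27): 112 + 27 = 139
  Event 10 (restock 15): 139 + 15 = 154
  Event 11 (sale 4): sell min(4,154)=4. stock: 154 - 4 = 150. total_sold = 50
  Event 12 (sale 9): sell min(9,150)=9. stock: 150 - 9 = 141. total_sold = 59
  Event 13 (sale 22): sell min(22,141)=22. stock: 141 - 22 = 119. total_sold = 81
Final: stock = 119, total_sold = 81

Answer: 81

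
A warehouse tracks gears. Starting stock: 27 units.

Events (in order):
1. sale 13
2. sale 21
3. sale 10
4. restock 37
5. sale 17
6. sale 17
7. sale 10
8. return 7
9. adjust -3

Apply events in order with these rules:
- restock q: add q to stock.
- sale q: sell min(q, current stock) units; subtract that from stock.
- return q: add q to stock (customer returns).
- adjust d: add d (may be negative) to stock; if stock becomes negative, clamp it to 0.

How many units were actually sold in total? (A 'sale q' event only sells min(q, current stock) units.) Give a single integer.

Answer: 64

Derivation:
Processing events:
Start: stock = 27
  Event 1 (sale 13): sell min(13,27)=13. stock: 27 - 13 = 14. total_sold = 13
  Event 2 (sale 21): sell min(21,14)=14. stock: 14 - 14 = 0. total_sold = 27
  Event 3 (sale 10): sell min(10,0)=0. stock: 0 - 0 = 0. total_sold = 27
  Event 4 (restock 37): 0 + 37 = 37
  Event 5 (sale 17): sell min(17,37)=17. stock: 37 - 17 = 20. total_sold = 44
  Event 6 (sale 17): sell min(17,20)=17. stock: 20 - 17 = 3. total_sold = 61
  Event 7 (sale 10): sell min(10,3)=3. stock: 3 - 3 = 0. total_sold = 64
  Event 8 (return 7): 0 + 7 = 7
  Event 9 (adjust -3): 7 + -3 = 4
Final: stock = 4, total_sold = 64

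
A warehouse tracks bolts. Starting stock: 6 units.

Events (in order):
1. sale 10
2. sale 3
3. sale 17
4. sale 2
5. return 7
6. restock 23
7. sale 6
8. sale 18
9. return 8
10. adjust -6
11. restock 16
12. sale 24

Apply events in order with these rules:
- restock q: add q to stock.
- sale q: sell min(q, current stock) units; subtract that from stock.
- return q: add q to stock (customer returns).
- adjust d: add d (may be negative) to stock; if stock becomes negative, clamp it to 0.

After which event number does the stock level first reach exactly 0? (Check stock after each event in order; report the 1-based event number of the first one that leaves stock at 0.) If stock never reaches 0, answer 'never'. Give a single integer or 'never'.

Processing events:
Start: stock = 6
  Event 1 (sale 10): sell min(10,6)=6. stock: 6 - 6 = 0. total_sold = 6
  Event 2 (sale 3): sell min(3,0)=0. stock: 0 - 0 = 0. total_sold = 6
  Event 3 (sale 17): sell min(17,0)=0. stock: 0 - 0 = 0. total_sold = 6
  Event 4 (sale 2): sell min(2,0)=0. stock: 0 - 0 = 0. total_sold = 6
  Event 5 (return 7): 0 + 7 = 7
  Event 6 (restock 23): 7 + 23 = 30
  Event 7 (sale 6): sell min(6,30)=6. stock: 30 - 6 = 24. total_sold = 12
  Event 8 (sale 18): sell min(18,24)=18. stock: 24 - 18 = 6. total_sold = 30
  Event 9 (return 8): 6 + 8 = 14
  Event 10 (adjust -6): 14 + -6 = 8
  Event 11 (restock 16): 8 + 16 = 24
  Event 12 (sale 24): sell min(24,24)=24. stock: 24 - 24 = 0. total_sold = 54
Final: stock = 0, total_sold = 54

First zero at event 1.

Answer: 1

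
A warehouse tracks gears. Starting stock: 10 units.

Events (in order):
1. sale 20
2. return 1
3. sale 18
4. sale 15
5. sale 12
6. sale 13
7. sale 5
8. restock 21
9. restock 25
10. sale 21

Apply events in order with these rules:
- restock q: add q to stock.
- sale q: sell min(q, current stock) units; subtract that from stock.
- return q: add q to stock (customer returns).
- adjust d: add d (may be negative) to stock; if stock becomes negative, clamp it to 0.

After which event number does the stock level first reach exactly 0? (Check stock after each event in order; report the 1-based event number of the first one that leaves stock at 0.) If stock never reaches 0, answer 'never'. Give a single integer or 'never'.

Processing events:
Start: stock = 10
  Event 1 (sale 20): sell min(20,10)=10. stock: 10 - 10 = 0. total_sold = 10
  Event 2 (return 1): 0 + 1 = 1
  Event 3 (sale 18): sell min(18,1)=1. stock: 1 - 1 = 0. total_sold = 11
  Event 4 (sale 15): sell min(15,0)=0. stock: 0 - 0 = 0. total_sold = 11
  Event 5 (sale 12): sell min(12,0)=0. stock: 0 - 0 = 0. total_sold = 11
  Event 6 (sale 13): sell min(13,0)=0. stock: 0 - 0 = 0. total_sold = 11
  Event 7 (sale 5): sell min(5,0)=0. stock: 0 - 0 = 0. total_sold = 11
  Event 8 (restock 21): 0 + 21 = 21
  Event 9 (restock 25): 21 + 25 = 46
  Event 10 (sale 21): sell min(21,46)=21. stock: 46 - 21 = 25. total_sold = 32
Final: stock = 25, total_sold = 32

First zero at event 1.

Answer: 1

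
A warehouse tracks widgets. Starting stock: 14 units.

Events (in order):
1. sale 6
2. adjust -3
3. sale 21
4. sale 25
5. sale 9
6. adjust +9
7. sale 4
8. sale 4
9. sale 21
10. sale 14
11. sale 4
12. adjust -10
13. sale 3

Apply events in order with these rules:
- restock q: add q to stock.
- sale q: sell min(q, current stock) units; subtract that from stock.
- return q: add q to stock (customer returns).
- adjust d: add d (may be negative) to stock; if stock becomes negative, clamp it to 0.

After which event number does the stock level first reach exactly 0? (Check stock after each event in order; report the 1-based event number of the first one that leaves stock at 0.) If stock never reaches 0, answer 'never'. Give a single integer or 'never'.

Answer: 3

Derivation:
Processing events:
Start: stock = 14
  Event 1 (sale 6): sell min(6,14)=6. stock: 14 - 6 = 8. total_sold = 6
  Event 2 (adjust -3): 8 + -3 = 5
  Event 3 (sale 21): sell min(21,5)=5. stock: 5 - 5 = 0. total_sold = 11
  Event 4 (sale 25): sell min(25,0)=0. stock: 0 - 0 = 0. total_sold = 11
  Event 5 (sale 9): sell min(9,0)=0. stock: 0 - 0 = 0. total_sold = 11
  Event 6 (adjust +9): 0 + 9 = 9
  Event 7 (sale 4): sell min(4,9)=4. stock: 9 - 4 = 5. total_sold = 15
  Event 8 (sale 4): sell min(4,5)=4. stock: 5 - 4 = 1. total_sold = 19
  Event 9 (sale 21): sell min(21,1)=1. stock: 1 - 1 = 0. total_sold = 20
  Event 10 (sale 14): sell min(14,0)=0. stock: 0 - 0 = 0. total_sold = 20
  Event 11 (sale 4): sell min(4,0)=0. stock: 0 - 0 = 0. total_sold = 20
  Event 12 (adjust -10): 0 + -10 = 0 (clamped to 0)
  Event 13 (sale 3): sell min(3,0)=0. stock: 0 - 0 = 0. total_sold = 20
Final: stock = 0, total_sold = 20

First zero at event 3.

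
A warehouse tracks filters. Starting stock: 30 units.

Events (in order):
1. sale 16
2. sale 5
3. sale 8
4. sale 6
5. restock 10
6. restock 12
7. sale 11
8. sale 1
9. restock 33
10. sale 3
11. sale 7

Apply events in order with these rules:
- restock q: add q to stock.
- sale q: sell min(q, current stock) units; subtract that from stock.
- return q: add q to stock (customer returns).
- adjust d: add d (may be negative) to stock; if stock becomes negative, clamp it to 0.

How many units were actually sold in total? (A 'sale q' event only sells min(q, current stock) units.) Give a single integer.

Processing events:
Start: stock = 30
  Event 1 (sale 16): sell min(16,30)=16. stock: 30 - 16 = 14. total_sold = 16
  Event 2 (sale 5): sell min(5,14)=5. stock: 14 - 5 = 9. total_sold = 21
  Event 3 (sale 8): sell min(8,9)=8. stock: 9 - 8 = 1. total_sold = 29
  Event 4 (sale 6): sell min(6,1)=1. stock: 1 - 1 = 0. total_sold = 30
  Event 5 (restock 10): 0 + 10 = 10
  Event 6 (restock 12): 10 + 12 = 22
  Event 7 (sale 11): sell min(11,22)=11. stock: 22 - 11 = 11. total_sold = 41
  Event 8 (sale 1): sell min(1,11)=1. stock: 11 - 1 = 10. total_sold = 42
  Event 9 (restock 33): 10 + 33 = 43
  Event 10 (sale 3): sell min(3,43)=3. stock: 43 - 3 = 40. total_sold = 45
  Event 11 (sale 7): sell min(7,40)=7. stock: 40 - 7 = 33. total_sold = 52
Final: stock = 33, total_sold = 52

Answer: 52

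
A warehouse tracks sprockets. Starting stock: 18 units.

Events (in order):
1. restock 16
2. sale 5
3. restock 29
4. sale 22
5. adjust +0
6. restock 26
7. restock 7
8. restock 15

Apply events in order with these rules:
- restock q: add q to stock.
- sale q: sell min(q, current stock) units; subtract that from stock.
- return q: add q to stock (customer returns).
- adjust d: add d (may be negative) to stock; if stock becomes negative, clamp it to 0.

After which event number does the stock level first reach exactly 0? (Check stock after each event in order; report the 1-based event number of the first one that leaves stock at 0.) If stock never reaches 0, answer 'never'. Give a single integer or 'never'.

Processing events:
Start: stock = 18
  Event 1 (restock 16): 18 + 16 = 34
  Event 2 (sale 5): sell min(5,34)=5. stock: 34 - 5 = 29. total_sold = 5
  Event 3 (restock 29): 29 + 29 = 58
  Event 4 (sale 22): sell min(22,58)=22. stock: 58 - 22 = 36. total_sold = 27
  Event 5 (adjust +0): 36 + 0 = 36
  Event 6 (restock 26): 36 + 26 = 62
  Event 7 (restock 7): 62 + 7 = 69
  Event 8 (restock 15): 69 + 15 = 84
Final: stock = 84, total_sold = 27

Stock never reaches 0.

Answer: never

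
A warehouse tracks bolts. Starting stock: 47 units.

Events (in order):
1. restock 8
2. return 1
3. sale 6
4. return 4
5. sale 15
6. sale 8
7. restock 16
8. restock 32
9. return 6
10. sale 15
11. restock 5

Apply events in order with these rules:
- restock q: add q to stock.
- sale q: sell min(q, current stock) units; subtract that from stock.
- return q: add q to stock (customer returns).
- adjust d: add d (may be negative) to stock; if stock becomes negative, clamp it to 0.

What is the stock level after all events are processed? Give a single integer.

Answer: 75

Derivation:
Processing events:
Start: stock = 47
  Event 1 (restock 8): 47 + 8 = 55
  Event 2 (return 1): 55 + 1 = 56
  Event 3 (sale 6): sell min(6,56)=6. stock: 56 - 6 = 50. total_sold = 6
  Event 4 (return 4): 50 + 4 = 54
  Event 5 (sale 15): sell min(15,54)=15. stock: 54 - 15 = 39. total_sold = 21
  Event 6 (sale 8): sell min(8,39)=8. stock: 39 - 8 = 31. total_sold = 29
  Event 7 (restock 16): 31 + 16 = 47
  Event 8 (restock 32): 47 + 32 = 79
  Event 9 (return 6): 79 + 6 = 85
  Event 10 (sale 15): sell min(15,85)=15. stock: 85 - 15 = 70. total_sold = 44
  Event 11 (restock 5): 70 + 5 = 75
Final: stock = 75, total_sold = 44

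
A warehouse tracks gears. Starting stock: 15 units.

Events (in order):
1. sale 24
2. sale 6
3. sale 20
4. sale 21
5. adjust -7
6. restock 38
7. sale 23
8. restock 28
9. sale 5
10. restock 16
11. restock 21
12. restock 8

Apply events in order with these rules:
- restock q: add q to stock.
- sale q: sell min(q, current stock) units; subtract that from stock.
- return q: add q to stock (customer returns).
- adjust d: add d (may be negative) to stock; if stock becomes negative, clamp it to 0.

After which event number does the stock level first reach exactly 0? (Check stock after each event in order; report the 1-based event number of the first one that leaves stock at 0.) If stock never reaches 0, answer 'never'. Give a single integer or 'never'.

Processing events:
Start: stock = 15
  Event 1 (sale 24): sell min(24,15)=15. stock: 15 - 15 = 0. total_sold = 15
  Event 2 (sale 6): sell min(6,0)=0. stock: 0 - 0 = 0. total_sold = 15
  Event 3 (sale 20): sell min(20,0)=0. stock: 0 - 0 = 0. total_sold = 15
  Event 4 (sale 21): sell min(21,0)=0. stock: 0 - 0 = 0. total_sold = 15
  Event 5 (adjust -7): 0 + -7 = 0 (clamped to 0)
  Event 6 (restock 38): 0 + 38 = 38
  Event 7 (sale 23): sell min(23,38)=23. stock: 38 - 23 = 15. total_sold = 38
  Event 8 (restock 28): 15 + 28 = 43
  Event 9 (sale 5): sell min(5,43)=5. stock: 43 - 5 = 38. total_sold = 43
  Event 10 (restock 16): 38 + 16 = 54
  Event 11 (restock 21): 54 + 21 = 75
  Event 12 (restock 8): 75 + 8 = 83
Final: stock = 83, total_sold = 43

First zero at event 1.

Answer: 1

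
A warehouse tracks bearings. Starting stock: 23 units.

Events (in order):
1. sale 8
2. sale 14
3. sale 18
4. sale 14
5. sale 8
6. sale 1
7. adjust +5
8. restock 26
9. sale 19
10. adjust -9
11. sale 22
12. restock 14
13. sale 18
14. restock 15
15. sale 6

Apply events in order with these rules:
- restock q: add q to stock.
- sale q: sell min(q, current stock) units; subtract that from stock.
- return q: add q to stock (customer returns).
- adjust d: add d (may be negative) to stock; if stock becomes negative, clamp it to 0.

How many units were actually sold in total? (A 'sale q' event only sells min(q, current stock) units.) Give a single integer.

Answer: 65

Derivation:
Processing events:
Start: stock = 23
  Event 1 (sale 8): sell min(8,23)=8. stock: 23 - 8 = 15. total_sold = 8
  Event 2 (sale 14): sell min(14,15)=14. stock: 15 - 14 = 1. total_sold = 22
  Event 3 (sale 18): sell min(18,1)=1. stock: 1 - 1 = 0. total_sold = 23
  Event 4 (sale 14): sell min(14,0)=0. stock: 0 - 0 = 0. total_sold = 23
  Event 5 (sale 8): sell min(8,0)=0. stock: 0 - 0 = 0. total_sold = 23
  Event 6 (sale 1): sell min(1,0)=0. stock: 0 - 0 = 0. total_sold = 23
  Event 7 (adjust +5): 0 + 5 = 5
  Event 8 (restock 26): 5 + 26 = 31
  Event 9 (sale 19): sell min(19,31)=19. stock: 31 - 19 = 12. total_sold = 42
  Event 10 (adjust -9): 12 + -9 = 3
  Event 11 (sale 22): sell min(22,3)=3. stock: 3 - 3 = 0. total_sold = 45
  Event 12 (restock 14): 0 + 14 = 14
  Event 13 (sale 18): sell min(18,14)=14. stock: 14 - 14 = 0. total_sold = 59
  Event 14 (restock 15): 0 + 15 = 15
  Event 15 (sale 6): sell min(6,15)=6. stock: 15 - 6 = 9. total_sold = 65
Final: stock = 9, total_sold = 65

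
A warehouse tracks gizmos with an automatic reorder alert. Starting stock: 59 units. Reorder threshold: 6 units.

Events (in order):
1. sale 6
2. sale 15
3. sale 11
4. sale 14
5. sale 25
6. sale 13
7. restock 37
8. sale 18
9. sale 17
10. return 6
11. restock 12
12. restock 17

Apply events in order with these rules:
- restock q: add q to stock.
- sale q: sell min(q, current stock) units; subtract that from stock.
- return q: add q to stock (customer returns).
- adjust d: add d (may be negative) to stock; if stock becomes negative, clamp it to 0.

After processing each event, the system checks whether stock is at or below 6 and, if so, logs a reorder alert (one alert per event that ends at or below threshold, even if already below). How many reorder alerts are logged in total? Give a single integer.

Processing events:
Start: stock = 59
  Event 1 (sale 6): sell min(6,59)=6. stock: 59 - 6 = 53. total_sold = 6
  Event 2 (sale 15): sell min(15,53)=15. stock: 53 - 15 = 38. total_sold = 21
  Event 3 (sale 11): sell min(11,38)=11. stock: 38 - 11 = 27. total_sold = 32
  Event 4 (sale 14): sell min(14,27)=14. stock: 27 - 14 = 13. total_sold = 46
  Event 5 (sale 25): sell min(25,13)=13. stock: 13 - 13 = 0. total_sold = 59
  Event 6 (sale 13): sell min(13,0)=0. stock: 0 - 0 = 0. total_sold = 59
  Event 7 (restock 37): 0 + 37 = 37
  Event 8 (sale 18): sell min(18,37)=18. stock: 37 - 18 = 19. total_sold = 77
  Event 9 (sale 17): sell min(17,19)=17. stock: 19 - 17 = 2. total_sold = 94
  Event 10 (return 6): 2 + 6 = 8
  Event 11 (restock 12): 8 + 12 = 20
  Event 12 (restock 17): 20 + 17 = 37
Final: stock = 37, total_sold = 94

Checking against threshold 6:
  After event 1: stock=53 > 6
  After event 2: stock=38 > 6
  After event 3: stock=27 > 6
  After event 4: stock=13 > 6
  After event 5: stock=0 <= 6 -> ALERT
  After event 6: stock=0 <= 6 -> ALERT
  After event 7: stock=37 > 6
  After event 8: stock=19 > 6
  After event 9: stock=2 <= 6 -> ALERT
  After event 10: stock=8 > 6
  After event 11: stock=20 > 6
  After event 12: stock=37 > 6
Alert events: [5, 6, 9]. Count = 3

Answer: 3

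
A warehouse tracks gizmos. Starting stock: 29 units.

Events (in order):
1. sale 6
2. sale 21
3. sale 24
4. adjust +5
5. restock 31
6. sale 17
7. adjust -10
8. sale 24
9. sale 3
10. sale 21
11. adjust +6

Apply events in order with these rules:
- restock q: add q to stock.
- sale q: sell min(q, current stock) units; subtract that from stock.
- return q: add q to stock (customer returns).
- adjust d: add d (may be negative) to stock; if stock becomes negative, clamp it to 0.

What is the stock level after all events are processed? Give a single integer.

Processing events:
Start: stock = 29
  Event 1 (sale 6): sell min(6,29)=6. stock: 29 - 6 = 23. total_sold = 6
  Event 2 (sale 21): sell min(21,23)=21. stock: 23 - 21 = 2. total_sold = 27
  Event 3 (sale 24): sell min(24,2)=2. stock: 2 - 2 = 0. total_sold = 29
  Event 4 (adjust +5): 0 + 5 = 5
  Event 5 (restock 31): 5 + 31 = 36
  Event 6 (sale 17): sell min(17,36)=17. stock: 36 - 17 = 19. total_sold = 46
  Event 7 (adjust -10): 19 + -10 = 9
  Event 8 (sale 24): sell min(24,9)=9. stock: 9 - 9 = 0. total_sold = 55
  Event 9 (sale 3): sell min(3,0)=0. stock: 0 - 0 = 0. total_sold = 55
  Event 10 (sale 21): sell min(21,0)=0. stock: 0 - 0 = 0. total_sold = 55
  Event 11 (adjust +6): 0 + 6 = 6
Final: stock = 6, total_sold = 55

Answer: 6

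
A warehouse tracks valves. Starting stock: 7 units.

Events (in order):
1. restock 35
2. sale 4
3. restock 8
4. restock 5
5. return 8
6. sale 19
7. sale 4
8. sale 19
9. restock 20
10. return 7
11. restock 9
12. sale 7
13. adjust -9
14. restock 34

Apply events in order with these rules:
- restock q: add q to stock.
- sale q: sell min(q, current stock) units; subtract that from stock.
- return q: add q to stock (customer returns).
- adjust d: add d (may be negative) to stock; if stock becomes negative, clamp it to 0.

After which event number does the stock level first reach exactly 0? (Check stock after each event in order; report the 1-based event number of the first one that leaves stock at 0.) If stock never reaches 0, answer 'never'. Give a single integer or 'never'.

Answer: never

Derivation:
Processing events:
Start: stock = 7
  Event 1 (restock 35): 7 + 35 = 42
  Event 2 (sale 4): sell min(4,42)=4. stock: 42 - 4 = 38. total_sold = 4
  Event 3 (restock 8): 38 + 8 = 46
  Event 4 (restock 5): 46 + 5 = 51
  Event 5 (return 8): 51 + 8 = 59
  Event 6 (sale 19): sell min(19,59)=19. stock: 59 - 19 = 40. total_sold = 23
  Event 7 (sale 4): sell min(4,40)=4. stock: 40 - 4 = 36. total_sold = 27
  Event 8 (sale 19): sell min(19,36)=19. stock: 36 - 19 = 17. total_sold = 46
  Event 9 (restock 20): 17 + 20 = 37
  Event 10 (return 7): 37 + 7 = 44
  Event 11 (restock 9): 44 + 9 = 53
  Event 12 (sale 7): sell min(7,53)=7. stock: 53 - 7 = 46. total_sold = 53
  Event 13 (adjust -9): 46 + -9 = 37
  Event 14 (restock 34): 37 + 34 = 71
Final: stock = 71, total_sold = 53

Stock never reaches 0.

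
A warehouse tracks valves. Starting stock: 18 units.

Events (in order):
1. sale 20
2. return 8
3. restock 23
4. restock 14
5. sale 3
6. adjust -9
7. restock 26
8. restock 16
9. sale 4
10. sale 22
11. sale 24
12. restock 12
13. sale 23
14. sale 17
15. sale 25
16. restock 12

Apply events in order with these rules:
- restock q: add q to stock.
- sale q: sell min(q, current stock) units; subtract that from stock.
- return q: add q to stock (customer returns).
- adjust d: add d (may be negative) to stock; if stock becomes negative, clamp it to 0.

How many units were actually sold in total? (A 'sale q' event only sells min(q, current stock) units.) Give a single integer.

Processing events:
Start: stock = 18
  Event 1 (sale 20): sell min(20,18)=18. stock: 18 - 18 = 0. total_sold = 18
  Event 2 (return 8): 0 + 8 = 8
  Event 3 (restock 23): 8 + 23 = 31
  Event 4 (restock 14): 31 + 14 = 45
  Event 5 (sale 3): sell min(3,45)=3. stock: 45 - 3 = 42. total_sold = 21
  Event 6 (adjust -9): 42 + -9 = 33
  Event 7 (restock 26): 33 + 26 = 59
  Event 8 (restock 16): 59 + 16 = 75
  Event 9 (sale 4): sell min(4,75)=4. stock: 75 - 4 = 71. total_sold = 25
  Event 10 (sale 22): sell min(22,71)=22. stock: 71 - 22 = 49. total_sold = 47
  Event 11 (sale 24): sell min(24,49)=24. stock: 49 - 24 = 25. total_sold = 71
  Event 12 (restock 12): 25 + 12 = 37
  Event 13 (sale 23): sell min(23,37)=23. stock: 37 - 23 = 14. total_sold = 94
  Event 14 (sale 17): sell min(17,14)=14. stock: 14 - 14 = 0. total_sold = 108
  Event 15 (sale 25): sell min(25,0)=0. stock: 0 - 0 = 0. total_sold = 108
  Event 16 (restock 12): 0 + 12 = 12
Final: stock = 12, total_sold = 108

Answer: 108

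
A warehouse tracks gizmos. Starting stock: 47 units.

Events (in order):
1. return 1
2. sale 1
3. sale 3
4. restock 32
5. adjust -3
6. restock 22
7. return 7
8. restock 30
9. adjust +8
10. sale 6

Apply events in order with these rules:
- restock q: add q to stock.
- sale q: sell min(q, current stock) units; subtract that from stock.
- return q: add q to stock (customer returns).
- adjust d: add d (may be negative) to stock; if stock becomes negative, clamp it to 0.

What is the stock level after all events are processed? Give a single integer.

Answer: 134

Derivation:
Processing events:
Start: stock = 47
  Event 1 (return 1): 47 + 1 = 48
  Event 2 (sale 1): sell min(1,48)=1. stock: 48 - 1 = 47. total_sold = 1
  Event 3 (sale 3): sell min(3,47)=3. stock: 47 - 3 = 44. total_sold = 4
  Event 4 (restock 32): 44 + 32 = 76
  Event 5 (adjust -3): 76 + -3 = 73
  Event 6 (restock 22): 73 + 22 = 95
  Event 7 (return 7): 95 + 7 = 102
  Event 8 (restock 30): 102 + 30 = 132
  Event 9 (adjust +8): 132 + 8 = 140
  Event 10 (sale 6): sell min(6,140)=6. stock: 140 - 6 = 134. total_sold = 10
Final: stock = 134, total_sold = 10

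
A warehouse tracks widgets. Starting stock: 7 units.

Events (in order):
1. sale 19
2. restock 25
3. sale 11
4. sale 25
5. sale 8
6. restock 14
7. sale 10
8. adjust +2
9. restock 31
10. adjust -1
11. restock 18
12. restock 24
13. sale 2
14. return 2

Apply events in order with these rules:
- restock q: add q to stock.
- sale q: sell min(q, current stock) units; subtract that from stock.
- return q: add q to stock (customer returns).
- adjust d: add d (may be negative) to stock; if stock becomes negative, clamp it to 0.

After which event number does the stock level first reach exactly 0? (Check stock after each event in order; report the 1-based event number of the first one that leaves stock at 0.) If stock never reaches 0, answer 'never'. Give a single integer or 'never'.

Answer: 1

Derivation:
Processing events:
Start: stock = 7
  Event 1 (sale 19): sell min(19,7)=7. stock: 7 - 7 = 0. total_sold = 7
  Event 2 (restock 25): 0 + 25 = 25
  Event 3 (sale 11): sell min(11,25)=11. stock: 25 - 11 = 14. total_sold = 18
  Event 4 (sale 25): sell min(25,14)=14. stock: 14 - 14 = 0. total_sold = 32
  Event 5 (sale 8): sell min(8,0)=0. stock: 0 - 0 = 0. total_sold = 32
  Event 6 (restock 14): 0 + 14 = 14
  Event 7 (sale 10): sell min(10,14)=10. stock: 14 - 10 = 4. total_sold = 42
  Event 8 (adjust +2): 4 + 2 = 6
  Event 9 (restock 31): 6 + 31 = 37
  Event 10 (adjust -1): 37 + -1 = 36
  Event 11 (restock 18): 36 + 18 = 54
  Event 12 (restock 24): 54 + 24 = 78
  Event 13 (sale 2): sell min(2,78)=2. stock: 78 - 2 = 76. total_sold = 44
  Event 14 (return 2): 76 + 2 = 78
Final: stock = 78, total_sold = 44

First zero at event 1.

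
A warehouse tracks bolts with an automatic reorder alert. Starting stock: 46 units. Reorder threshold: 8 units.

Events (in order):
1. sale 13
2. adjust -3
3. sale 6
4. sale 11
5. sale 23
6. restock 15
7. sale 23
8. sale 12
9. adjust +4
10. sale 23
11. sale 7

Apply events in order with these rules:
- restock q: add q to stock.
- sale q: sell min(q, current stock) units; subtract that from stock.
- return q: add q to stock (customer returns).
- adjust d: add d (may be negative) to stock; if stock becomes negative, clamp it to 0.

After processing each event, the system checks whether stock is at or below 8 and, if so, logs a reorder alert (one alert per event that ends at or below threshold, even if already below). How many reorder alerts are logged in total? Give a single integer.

Answer: 6

Derivation:
Processing events:
Start: stock = 46
  Event 1 (sale 13): sell min(13,46)=13. stock: 46 - 13 = 33. total_sold = 13
  Event 2 (adjust -3): 33 + -3 = 30
  Event 3 (sale 6): sell min(6,30)=6. stock: 30 - 6 = 24. total_sold = 19
  Event 4 (sale 11): sell min(11,24)=11. stock: 24 - 11 = 13. total_sold = 30
  Event 5 (sale 23): sell min(23,13)=13. stock: 13 - 13 = 0. total_sold = 43
  Event 6 (restock 15): 0 + 15 = 15
  Event 7 (sale 23): sell min(23,15)=15. stock: 15 - 15 = 0. total_sold = 58
  Event 8 (sale 12): sell min(12,0)=0. stock: 0 - 0 = 0. total_sold = 58
  Event 9 (adjust +4): 0 + 4 = 4
  Event 10 (sale 23): sell min(23,4)=4. stock: 4 - 4 = 0. total_sold = 62
  Event 11 (sale 7): sell min(7,0)=0. stock: 0 - 0 = 0. total_sold = 62
Final: stock = 0, total_sold = 62

Checking against threshold 8:
  After event 1: stock=33 > 8
  After event 2: stock=30 > 8
  After event 3: stock=24 > 8
  After event 4: stock=13 > 8
  After event 5: stock=0 <= 8 -> ALERT
  After event 6: stock=15 > 8
  After event 7: stock=0 <= 8 -> ALERT
  After event 8: stock=0 <= 8 -> ALERT
  After event 9: stock=4 <= 8 -> ALERT
  After event 10: stock=0 <= 8 -> ALERT
  After event 11: stock=0 <= 8 -> ALERT
Alert events: [5, 7, 8, 9, 10, 11]. Count = 6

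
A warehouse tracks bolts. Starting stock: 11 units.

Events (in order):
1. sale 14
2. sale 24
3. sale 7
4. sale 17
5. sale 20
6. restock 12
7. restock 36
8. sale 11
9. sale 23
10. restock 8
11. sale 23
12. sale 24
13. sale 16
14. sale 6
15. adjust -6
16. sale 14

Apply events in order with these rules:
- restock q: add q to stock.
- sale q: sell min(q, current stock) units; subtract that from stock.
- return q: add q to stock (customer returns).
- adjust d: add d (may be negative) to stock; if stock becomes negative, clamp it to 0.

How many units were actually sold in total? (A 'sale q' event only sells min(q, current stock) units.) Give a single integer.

Answer: 67

Derivation:
Processing events:
Start: stock = 11
  Event 1 (sale 14): sell min(14,11)=11. stock: 11 - 11 = 0. total_sold = 11
  Event 2 (sale 24): sell min(24,0)=0. stock: 0 - 0 = 0. total_sold = 11
  Event 3 (sale 7): sell min(7,0)=0. stock: 0 - 0 = 0. total_sold = 11
  Event 4 (sale 17): sell min(17,0)=0. stock: 0 - 0 = 0. total_sold = 11
  Event 5 (sale 20): sell min(20,0)=0. stock: 0 - 0 = 0. total_sold = 11
  Event 6 (restock 12): 0 + 12 = 12
  Event 7 (restock 36): 12 + 36 = 48
  Event 8 (sale 11): sell min(11,48)=11. stock: 48 - 11 = 37. total_sold = 22
  Event 9 (sale 23): sell min(23,37)=23. stock: 37 - 23 = 14. total_sold = 45
  Event 10 (restock 8): 14 + 8 = 22
  Event 11 (sale 23): sell min(23,22)=22. stock: 22 - 22 = 0. total_sold = 67
  Event 12 (sale 24): sell min(24,0)=0. stock: 0 - 0 = 0. total_sold = 67
  Event 13 (sale 16): sell min(16,0)=0. stock: 0 - 0 = 0. total_sold = 67
  Event 14 (sale 6): sell min(6,0)=0. stock: 0 - 0 = 0. total_sold = 67
  Event 15 (adjust -6): 0 + -6 = 0 (clamped to 0)
  Event 16 (sale 14): sell min(14,0)=0. stock: 0 - 0 = 0. total_sold = 67
Final: stock = 0, total_sold = 67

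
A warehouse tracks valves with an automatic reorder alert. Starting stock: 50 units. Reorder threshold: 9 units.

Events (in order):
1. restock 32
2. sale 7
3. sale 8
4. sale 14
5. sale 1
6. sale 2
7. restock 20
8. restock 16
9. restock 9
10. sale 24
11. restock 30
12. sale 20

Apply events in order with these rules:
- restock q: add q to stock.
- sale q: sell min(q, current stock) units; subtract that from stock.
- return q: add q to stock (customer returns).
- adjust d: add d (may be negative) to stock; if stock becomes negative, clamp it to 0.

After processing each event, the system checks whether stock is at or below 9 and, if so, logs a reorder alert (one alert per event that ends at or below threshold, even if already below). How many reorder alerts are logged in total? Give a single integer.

Processing events:
Start: stock = 50
  Event 1 (restock 32): 50 + 32 = 82
  Event 2 (sale 7): sell min(7,82)=7. stock: 82 - 7 = 75. total_sold = 7
  Event 3 (sale 8): sell min(8,75)=8. stock: 75 - 8 = 67. total_sold = 15
  Event 4 (sale 14): sell min(14,67)=14. stock: 67 - 14 = 53. total_sold = 29
  Event 5 (sale 1): sell min(1,53)=1. stock: 53 - 1 = 52. total_sold = 30
  Event 6 (sale 2): sell min(2,52)=2. stock: 52 - 2 = 50. total_sold = 32
  Event 7 (restock 20): 50 + 20 = 70
  Event 8 (restock 16): 70 + 16 = 86
  Event 9 (restock 9): 86 + 9 = 95
  Event 10 (sale 24): sell min(24,95)=24. stock: 95 - 24 = 71. total_sold = 56
  Event 11 (restock 30): 71 + 30 = 101
  Event 12 (sale 20): sell min(20,101)=20. stock: 101 - 20 = 81. total_sold = 76
Final: stock = 81, total_sold = 76

Checking against threshold 9:
  After event 1: stock=82 > 9
  After event 2: stock=75 > 9
  After event 3: stock=67 > 9
  After event 4: stock=53 > 9
  After event 5: stock=52 > 9
  After event 6: stock=50 > 9
  After event 7: stock=70 > 9
  After event 8: stock=86 > 9
  After event 9: stock=95 > 9
  After event 10: stock=71 > 9
  After event 11: stock=101 > 9
  After event 12: stock=81 > 9
Alert events: []. Count = 0

Answer: 0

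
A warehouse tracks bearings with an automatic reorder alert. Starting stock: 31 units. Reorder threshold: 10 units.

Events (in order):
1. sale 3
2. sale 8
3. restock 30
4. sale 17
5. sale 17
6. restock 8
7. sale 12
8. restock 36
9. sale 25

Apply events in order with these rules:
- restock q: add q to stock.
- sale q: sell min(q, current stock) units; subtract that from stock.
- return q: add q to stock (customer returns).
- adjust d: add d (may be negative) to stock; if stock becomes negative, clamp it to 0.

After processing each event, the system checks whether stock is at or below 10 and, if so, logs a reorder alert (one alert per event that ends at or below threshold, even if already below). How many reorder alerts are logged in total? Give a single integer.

Processing events:
Start: stock = 31
  Event 1 (sale 3): sell min(3,31)=3. stock: 31 - 3 = 28. total_sold = 3
  Event 2 (sale 8): sell min(8,28)=8. stock: 28 - 8 = 20. total_sold = 11
  Event 3 (restock 30): 20 + 30 = 50
  Event 4 (sale 17): sell min(17,50)=17. stock: 50 - 17 = 33. total_sold = 28
  Event 5 (sale 17): sell min(17,33)=17. stock: 33 - 17 = 16. total_sold = 45
  Event 6 (restock 8): 16 + 8 = 24
  Event 7 (sale 12): sell min(12,24)=12. stock: 24 - 12 = 12. total_sold = 57
  Event 8 (restock 36): 12 + 36 = 48
  Event 9 (sale 25): sell min(25,48)=25. stock: 48 - 25 = 23. total_sold = 82
Final: stock = 23, total_sold = 82

Checking against threshold 10:
  After event 1: stock=28 > 10
  After event 2: stock=20 > 10
  After event 3: stock=50 > 10
  After event 4: stock=33 > 10
  After event 5: stock=16 > 10
  After event 6: stock=24 > 10
  After event 7: stock=12 > 10
  After event 8: stock=48 > 10
  After event 9: stock=23 > 10
Alert events: []. Count = 0

Answer: 0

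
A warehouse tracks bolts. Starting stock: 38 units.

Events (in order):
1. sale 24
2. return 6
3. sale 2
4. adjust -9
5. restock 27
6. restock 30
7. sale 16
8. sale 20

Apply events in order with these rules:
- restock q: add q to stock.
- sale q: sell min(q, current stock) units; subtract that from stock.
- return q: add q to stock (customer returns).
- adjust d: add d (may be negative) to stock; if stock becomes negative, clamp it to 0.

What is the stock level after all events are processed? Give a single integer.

Answer: 30

Derivation:
Processing events:
Start: stock = 38
  Event 1 (sale 24): sell min(24,38)=24. stock: 38 - 24 = 14. total_sold = 24
  Event 2 (return 6): 14 + 6 = 20
  Event 3 (sale 2): sell min(2,20)=2. stock: 20 - 2 = 18. total_sold = 26
  Event 4 (adjust -9): 18 + -9 = 9
  Event 5 (restock 27): 9 + 27 = 36
  Event 6 (restock 30): 36 + 30 = 66
  Event 7 (sale 16): sell min(16,66)=16. stock: 66 - 16 = 50. total_sold = 42
  Event 8 (sale 20): sell min(20,50)=20. stock: 50 - 20 = 30. total_sold = 62
Final: stock = 30, total_sold = 62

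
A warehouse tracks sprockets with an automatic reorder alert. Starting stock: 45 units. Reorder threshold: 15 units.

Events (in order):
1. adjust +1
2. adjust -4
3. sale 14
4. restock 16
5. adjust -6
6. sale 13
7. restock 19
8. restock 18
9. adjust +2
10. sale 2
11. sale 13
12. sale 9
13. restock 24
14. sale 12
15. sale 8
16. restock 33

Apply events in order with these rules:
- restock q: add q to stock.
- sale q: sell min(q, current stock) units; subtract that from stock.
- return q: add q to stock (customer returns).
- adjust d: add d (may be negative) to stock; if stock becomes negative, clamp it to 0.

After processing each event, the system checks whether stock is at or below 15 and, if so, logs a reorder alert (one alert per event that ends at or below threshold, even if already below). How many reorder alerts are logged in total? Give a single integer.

Answer: 0

Derivation:
Processing events:
Start: stock = 45
  Event 1 (adjust +1): 45 + 1 = 46
  Event 2 (adjust -4): 46 + -4 = 42
  Event 3 (sale 14): sell min(14,42)=14. stock: 42 - 14 = 28. total_sold = 14
  Event 4 (restock 16): 28 + 16 = 44
  Event 5 (adjust -6): 44 + -6 = 38
  Event 6 (sale 13): sell min(13,38)=13. stock: 38 - 13 = 25. total_sold = 27
  Event 7 (restock 19): 25 + 19 = 44
  Event 8 (restock 18): 44 + 18 = 62
  Event 9 (adjust +2): 62 + 2 = 64
  Event 10 (sale 2): sell min(2,64)=2. stock: 64 - 2 = 62. total_sold = 29
  Event 11 (sale 13): sell min(13,62)=13. stock: 62 - 13 = 49. total_sold = 42
  Event 12 (sale 9): sell min(9,49)=9. stock: 49 - 9 = 40. total_sold = 51
  Event 13 (restock 24): 40 + 24 = 64
  Event 14 (sale 12): sell min(12,64)=12. stock: 64 - 12 = 52. total_sold = 63
  Event 15 (sale 8): sell min(8,52)=8. stock: 52 - 8 = 44. total_sold = 71
  Event 16 (restock 33): 44 + 33 = 77
Final: stock = 77, total_sold = 71

Checking against threshold 15:
  After event 1: stock=46 > 15
  After event 2: stock=42 > 15
  After event 3: stock=28 > 15
  After event 4: stock=44 > 15
  After event 5: stock=38 > 15
  After event 6: stock=25 > 15
  After event 7: stock=44 > 15
  After event 8: stock=62 > 15
  After event 9: stock=64 > 15
  After event 10: stock=62 > 15
  After event 11: stock=49 > 15
  After event 12: stock=40 > 15
  After event 13: stock=64 > 15
  After event 14: stock=52 > 15
  After event 15: stock=44 > 15
  After event 16: stock=77 > 15
Alert events: []. Count = 0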